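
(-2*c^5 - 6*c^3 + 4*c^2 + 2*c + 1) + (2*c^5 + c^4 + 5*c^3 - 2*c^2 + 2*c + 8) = c^4 - c^3 + 2*c^2 + 4*c + 9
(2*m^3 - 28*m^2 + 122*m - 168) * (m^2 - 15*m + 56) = 2*m^5 - 58*m^4 + 654*m^3 - 3566*m^2 + 9352*m - 9408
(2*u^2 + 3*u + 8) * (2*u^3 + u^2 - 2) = 4*u^5 + 8*u^4 + 19*u^3 + 4*u^2 - 6*u - 16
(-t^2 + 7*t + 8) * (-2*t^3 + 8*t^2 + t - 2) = 2*t^5 - 22*t^4 + 39*t^3 + 73*t^2 - 6*t - 16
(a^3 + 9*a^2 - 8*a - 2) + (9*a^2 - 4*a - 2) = a^3 + 18*a^2 - 12*a - 4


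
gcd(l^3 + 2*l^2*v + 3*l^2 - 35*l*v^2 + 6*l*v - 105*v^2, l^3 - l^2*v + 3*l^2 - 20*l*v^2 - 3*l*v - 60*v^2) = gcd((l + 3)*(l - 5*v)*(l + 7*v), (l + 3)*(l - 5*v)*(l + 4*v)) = -l^2 + 5*l*v - 3*l + 15*v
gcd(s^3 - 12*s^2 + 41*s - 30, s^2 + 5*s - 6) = s - 1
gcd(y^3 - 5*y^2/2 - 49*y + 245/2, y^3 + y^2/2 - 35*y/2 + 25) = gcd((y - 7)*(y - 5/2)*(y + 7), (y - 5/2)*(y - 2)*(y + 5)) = y - 5/2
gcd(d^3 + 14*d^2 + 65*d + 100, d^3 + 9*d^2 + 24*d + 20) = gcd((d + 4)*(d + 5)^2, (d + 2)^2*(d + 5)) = d + 5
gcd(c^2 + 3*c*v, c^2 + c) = c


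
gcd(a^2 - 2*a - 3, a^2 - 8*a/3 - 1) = a - 3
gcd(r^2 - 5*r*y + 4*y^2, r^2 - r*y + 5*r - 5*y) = -r + y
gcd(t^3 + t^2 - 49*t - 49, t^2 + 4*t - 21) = t + 7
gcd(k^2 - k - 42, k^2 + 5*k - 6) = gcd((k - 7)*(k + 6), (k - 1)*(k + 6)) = k + 6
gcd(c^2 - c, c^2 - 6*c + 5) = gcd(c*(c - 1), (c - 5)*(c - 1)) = c - 1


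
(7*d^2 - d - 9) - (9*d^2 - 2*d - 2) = -2*d^2 + d - 7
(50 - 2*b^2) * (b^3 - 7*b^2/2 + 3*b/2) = -2*b^5 + 7*b^4 + 47*b^3 - 175*b^2 + 75*b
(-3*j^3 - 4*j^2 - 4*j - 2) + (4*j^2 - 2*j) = -3*j^3 - 6*j - 2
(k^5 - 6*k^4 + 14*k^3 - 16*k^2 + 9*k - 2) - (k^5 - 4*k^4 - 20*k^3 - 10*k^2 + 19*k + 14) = -2*k^4 + 34*k^3 - 6*k^2 - 10*k - 16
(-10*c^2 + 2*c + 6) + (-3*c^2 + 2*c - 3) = -13*c^2 + 4*c + 3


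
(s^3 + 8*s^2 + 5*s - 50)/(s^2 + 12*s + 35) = (s^2 + 3*s - 10)/(s + 7)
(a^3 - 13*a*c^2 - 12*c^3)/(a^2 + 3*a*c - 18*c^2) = (a^3 - 13*a*c^2 - 12*c^3)/(a^2 + 3*a*c - 18*c^2)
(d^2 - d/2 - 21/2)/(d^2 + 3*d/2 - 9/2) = (2*d - 7)/(2*d - 3)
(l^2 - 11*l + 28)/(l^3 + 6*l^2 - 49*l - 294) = (l - 4)/(l^2 + 13*l + 42)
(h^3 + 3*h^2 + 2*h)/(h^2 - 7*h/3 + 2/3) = 3*h*(h^2 + 3*h + 2)/(3*h^2 - 7*h + 2)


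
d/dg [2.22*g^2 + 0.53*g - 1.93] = 4.44*g + 0.53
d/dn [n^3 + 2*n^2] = n*(3*n + 4)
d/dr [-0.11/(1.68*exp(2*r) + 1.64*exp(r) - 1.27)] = (0.3696*exp(r) + 0.1804)*exp(r)/(1.68*exp(2*r) + 1.64*exp(r) - 1.27)^2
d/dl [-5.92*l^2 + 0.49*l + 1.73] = 0.49 - 11.84*l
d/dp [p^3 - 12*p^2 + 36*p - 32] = 3*p^2 - 24*p + 36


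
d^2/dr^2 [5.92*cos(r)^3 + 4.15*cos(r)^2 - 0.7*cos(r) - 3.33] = -3.74*cos(r) - 8.3*cos(2*r) - 13.32*cos(3*r)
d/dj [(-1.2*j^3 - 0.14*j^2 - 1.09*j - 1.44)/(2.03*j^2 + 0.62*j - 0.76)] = (-2.436*j^4 - 1.488*j^3 + 4.8619*j^2 + 6.0592*j + 1.7212)/(4.1209*j^4 + 2.5172*j^3 - 2.7012*j^2 - 0.9424*j + 0.5776)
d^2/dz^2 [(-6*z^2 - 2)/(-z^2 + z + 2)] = 12*(z^3 + 7*z^2 - z + 5)/(z^6 - 3*z^5 - 3*z^4 + 11*z^3 + 6*z^2 - 12*z - 8)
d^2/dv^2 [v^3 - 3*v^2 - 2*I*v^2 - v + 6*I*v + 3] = 6*v - 6 - 4*I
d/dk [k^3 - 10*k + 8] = 3*k^2 - 10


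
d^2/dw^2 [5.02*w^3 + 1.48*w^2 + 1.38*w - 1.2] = 30.12*w + 2.96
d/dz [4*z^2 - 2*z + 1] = 8*z - 2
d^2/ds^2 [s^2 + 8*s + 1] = 2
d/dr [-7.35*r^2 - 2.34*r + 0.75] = -14.7*r - 2.34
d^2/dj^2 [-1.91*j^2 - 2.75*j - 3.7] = -3.82000000000000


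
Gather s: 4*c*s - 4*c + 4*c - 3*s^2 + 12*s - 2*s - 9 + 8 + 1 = -3*s^2 + s*(4*c + 10)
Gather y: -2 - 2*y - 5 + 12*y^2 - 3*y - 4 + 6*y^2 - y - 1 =18*y^2 - 6*y - 12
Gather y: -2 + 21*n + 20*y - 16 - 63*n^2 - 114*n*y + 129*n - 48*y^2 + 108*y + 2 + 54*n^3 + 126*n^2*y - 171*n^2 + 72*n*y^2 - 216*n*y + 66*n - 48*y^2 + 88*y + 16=54*n^3 - 234*n^2 + 216*n + y^2*(72*n - 96) + y*(126*n^2 - 330*n + 216)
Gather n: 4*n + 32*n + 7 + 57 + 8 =36*n + 72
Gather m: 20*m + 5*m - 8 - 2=25*m - 10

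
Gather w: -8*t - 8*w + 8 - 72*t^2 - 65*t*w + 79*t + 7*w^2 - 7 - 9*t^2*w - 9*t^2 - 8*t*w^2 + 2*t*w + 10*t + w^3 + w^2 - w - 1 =-81*t^2 + 81*t + w^3 + w^2*(8 - 8*t) + w*(-9*t^2 - 63*t - 9)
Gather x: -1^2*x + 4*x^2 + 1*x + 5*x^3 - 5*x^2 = 5*x^3 - x^2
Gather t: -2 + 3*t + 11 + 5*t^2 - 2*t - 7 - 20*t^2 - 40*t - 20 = -15*t^2 - 39*t - 18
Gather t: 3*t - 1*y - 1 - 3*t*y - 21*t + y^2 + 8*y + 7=t*(-3*y - 18) + y^2 + 7*y + 6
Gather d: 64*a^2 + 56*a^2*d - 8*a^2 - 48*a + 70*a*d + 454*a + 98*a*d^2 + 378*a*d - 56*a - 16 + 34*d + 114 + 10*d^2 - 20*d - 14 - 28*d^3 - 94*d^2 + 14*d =56*a^2 + 350*a - 28*d^3 + d^2*(98*a - 84) + d*(56*a^2 + 448*a + 28) + 84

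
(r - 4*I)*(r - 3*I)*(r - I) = r^3 - 8*I*r^2 - 19*r + 12*I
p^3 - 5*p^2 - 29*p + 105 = (p - 7)*(p - 3)*(p + 5)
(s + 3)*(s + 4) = s^2 + 7*s + 12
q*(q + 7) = q^2 + 7*q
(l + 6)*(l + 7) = l^2 + 13*l + 42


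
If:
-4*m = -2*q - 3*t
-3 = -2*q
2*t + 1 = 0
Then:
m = 3/8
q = 3/2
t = -1/2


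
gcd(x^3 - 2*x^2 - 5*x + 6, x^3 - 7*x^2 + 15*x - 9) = x^2 - 4*x + 3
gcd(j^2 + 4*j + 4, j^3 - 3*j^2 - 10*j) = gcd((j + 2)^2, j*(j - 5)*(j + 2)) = j + 2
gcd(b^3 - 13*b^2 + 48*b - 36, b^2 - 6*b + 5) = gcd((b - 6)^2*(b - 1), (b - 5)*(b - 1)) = b - 1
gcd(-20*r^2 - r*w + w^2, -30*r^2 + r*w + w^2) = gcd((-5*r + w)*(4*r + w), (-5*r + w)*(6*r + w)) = 5*r - w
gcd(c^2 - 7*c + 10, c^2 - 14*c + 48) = 1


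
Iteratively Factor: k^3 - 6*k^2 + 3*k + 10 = (k - 2)*(k^2 - 4*k - 5) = (k - 2)*(k + 1)*(k - 5)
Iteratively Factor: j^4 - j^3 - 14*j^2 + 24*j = (j + 4)*(j^3 - 5*j^2 + 6*j) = (j - 2)*(j + 4)*(j^2 - 3*j) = (j - 3)*(j - 2)*(j + 4)*(j)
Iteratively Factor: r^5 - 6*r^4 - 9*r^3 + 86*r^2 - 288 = (r + 2)*(r^4 - 8*r^3 + 7*r^2 + 72*r - 144) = (r - 4)*(r + 2)*(r^3 - 4*r^2 - 9*r + 36) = (r - 4)*(r - 3)*(r + 2)*(r^2 - r - 12) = (r - 4)*(r - 3)*(r + 2)*(r + 3)*(r - 4)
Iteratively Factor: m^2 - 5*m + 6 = (m - 2)*(m - 3)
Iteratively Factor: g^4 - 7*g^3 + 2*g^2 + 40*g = (g - 5)*(g^3 - 2*g^2 - 8*g) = g*(g - 5)*(g^2 - 2*g - 8) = g*(g - 5)*(g + 2)*(g - 4)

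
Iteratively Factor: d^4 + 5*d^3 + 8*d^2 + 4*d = (d + 2)*(d^3 + 3*d^2 + 2*d) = (d + 2)^2*(d^2 + d) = d*(d + 2)^2*(d + 1)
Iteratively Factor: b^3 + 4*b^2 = (b)*(b^2 + 4*b) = b^2*(b + 4)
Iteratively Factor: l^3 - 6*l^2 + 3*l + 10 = (l - 2)*(l^2 - 4*l - 5) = (l - 5)*(l - 2)*(l + 1)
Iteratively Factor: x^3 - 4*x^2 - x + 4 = (x - 1)*(x^2 - 3*x - 4) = (x - 1)*(x + 1)*(x - 4)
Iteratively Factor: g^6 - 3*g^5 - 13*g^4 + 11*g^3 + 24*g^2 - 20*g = (g - 5)*(g^5 + 2*g^4 - 3*g^3 - 4*g^2 + 4*g) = g*(g - 5)*(g^4 + 2*g^3 - 3*g^2 - 4*g + 4) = g*(g - 5)*(g + 2)*(g^3 - 3*g + 2) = g*(g - 5)*(g - 1)*(g + 2)*(g^2 + g - 2) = g*(g - 5)*(g - 1)*(g + 2)^2*(g - 1)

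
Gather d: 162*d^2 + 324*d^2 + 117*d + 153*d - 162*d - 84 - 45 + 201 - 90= 486*d^2 + 108*d - 18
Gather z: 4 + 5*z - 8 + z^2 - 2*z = z^2 + 3*z - 4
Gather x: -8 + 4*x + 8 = 4*x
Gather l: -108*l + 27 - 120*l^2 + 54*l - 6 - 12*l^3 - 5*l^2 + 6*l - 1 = -12*l^3 - 125*l^2 - 48*l + 20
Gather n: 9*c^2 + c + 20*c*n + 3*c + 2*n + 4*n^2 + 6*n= 9*c^2 + 4*c + 4*n^2 + n*(20*c + 8)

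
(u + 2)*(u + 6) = u^2 + 8*u + 12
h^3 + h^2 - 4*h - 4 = (h - 2)*(h + 1)*(h + 2)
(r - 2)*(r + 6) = r^2 + 4*r - 12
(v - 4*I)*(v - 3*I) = v^2 - 7*I*v - 12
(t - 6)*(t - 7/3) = t^2 - 25*t/3 + 14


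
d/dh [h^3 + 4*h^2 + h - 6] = 3*h^2 + 8*h + 1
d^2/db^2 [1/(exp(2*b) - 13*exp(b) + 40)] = ((13 - 4*exp(b))*(exp(2*b) - 13*exp(b) + 40) + 2*(2*exp(b) - 13)^2*exp(b))*exp(b)/(exp(2*b) - 13*exp(b) + 40)^3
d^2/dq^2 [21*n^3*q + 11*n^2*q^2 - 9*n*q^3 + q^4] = 22*n^2 - 54*n*q + 12*q^2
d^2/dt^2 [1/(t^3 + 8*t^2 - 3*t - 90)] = 2*(-(3*t + 8)*(t^3 + 8*t^2 - 3*t - 90) + (3*t^2 + 16*t - 3)^2)/(t^3 + 8*t^2 - 3*t - 90)^3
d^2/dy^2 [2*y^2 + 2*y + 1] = 4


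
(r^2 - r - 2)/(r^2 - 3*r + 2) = (r + 1)/(r - 1)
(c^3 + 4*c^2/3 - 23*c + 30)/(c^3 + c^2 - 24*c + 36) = (c - 5/3)/(c - 2)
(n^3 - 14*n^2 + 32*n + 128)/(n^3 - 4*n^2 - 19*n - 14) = (n^2 - 16*n + 64)/(n^2 - 6*n - 7)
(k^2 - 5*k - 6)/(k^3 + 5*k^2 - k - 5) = (k - 6)/(k^2 + 4*k - 5)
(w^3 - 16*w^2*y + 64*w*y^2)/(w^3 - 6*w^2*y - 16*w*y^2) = (w - 8*y)/(w + 2*y)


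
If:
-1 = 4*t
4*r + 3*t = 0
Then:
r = 3/16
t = -1/4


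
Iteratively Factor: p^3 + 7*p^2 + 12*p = (p + 3)*(p^2 + 4*p) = (p + 3)*(p + 4)*(p)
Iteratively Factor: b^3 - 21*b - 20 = (b - 5)*(b^2 + 5*b + 4) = (b - 5)*(b + 1)*(b + 4)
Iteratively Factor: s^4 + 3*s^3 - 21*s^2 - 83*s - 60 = (s + 1)*(s^3 + 2*s^2 - 23*s - 60) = (s + 1)*(s + 4)*(s^2 - 2*s - 15) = (s - 5)*(s + 1)*(s + 4)*(s + 3)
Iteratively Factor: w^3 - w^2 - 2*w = (w + 1)*(w^2 - 2*w) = (w - 2)*(w + 1)*(w)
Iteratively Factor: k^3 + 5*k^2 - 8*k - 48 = (k + 4)*(k^2 + k - 12) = (k - 3)*(k + 4)*(k + 4)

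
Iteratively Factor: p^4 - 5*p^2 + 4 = (p - 2)*(p^3 + 2*p^2 - p - 2) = (p - 2)*(p + 1)*(p^2 + p - 2) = (p - 2)*(p + 1)*(p + 2)*(p - 1)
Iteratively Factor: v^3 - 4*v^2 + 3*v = (v)*(v^2 - 4*v + 3) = v*(v - 1)*(v - 3)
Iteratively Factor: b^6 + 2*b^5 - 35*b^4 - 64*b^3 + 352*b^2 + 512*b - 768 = (b + 4)*(b^5 - 2*b^4 - 27*b^3 + 44*b^2 + 176*b - 192) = (b - 4)*(b + 4)*(b^4 + 2*b^3 - 19*b^2 - 32*b + 48) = (b - 4)*(b + 4)^2*(b^3 - 2*b^2 - 11*b + 12) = (b - 4)*(b + 3)*(b + 4)^2*(b^2 - 5*b + 4) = (b - 4)*(b - 1)*(b + 3)*(b + 4)^2*(b - 4)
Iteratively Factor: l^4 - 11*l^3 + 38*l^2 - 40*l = (l - 2)*(l^3 - 9*l^2 + 20*l) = (l - 4)*(l - 2)*(l^2 - 5*l) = (l - 5)*(l - 4)*(l - 2)*(l)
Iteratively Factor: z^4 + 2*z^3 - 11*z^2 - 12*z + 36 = (z + 3)*(z^3 - z^2 - 8*z + 12) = (z - 2)*(z + 3)*(z^2 + z - 6) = (z - 2)^2*(z + 3)*(z + 3)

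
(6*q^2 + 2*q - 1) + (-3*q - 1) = 6*q^2 - q - 2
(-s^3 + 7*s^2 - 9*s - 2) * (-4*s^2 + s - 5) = 4*s^5 - 29*s^4 + 48*s^3 - 36*s^2 + 43*s + 10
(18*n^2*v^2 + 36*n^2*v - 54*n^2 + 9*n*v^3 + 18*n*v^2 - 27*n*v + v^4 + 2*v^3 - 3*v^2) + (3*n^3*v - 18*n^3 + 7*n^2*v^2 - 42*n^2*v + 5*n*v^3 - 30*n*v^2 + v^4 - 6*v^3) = 3*n^3*v - 18*n^3 + 25*n^2*v^2 - 6*n^2*v - 54*n^2 + 14*n*v^3 - 12*n*v^2 - 27*n*v + 2*v^4 - 4*v^3 - 3*v^2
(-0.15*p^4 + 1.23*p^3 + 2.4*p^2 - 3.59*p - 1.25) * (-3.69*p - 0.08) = 0.5535*p^5 - 4.5267*p^4 - 8.9544*p^3 + 13.0551*p^2 + 4.8997*p + 0.1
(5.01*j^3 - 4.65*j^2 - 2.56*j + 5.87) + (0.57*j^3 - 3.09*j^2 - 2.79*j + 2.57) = 5.58*j^3 - 7.74*j^2 - 5.35*j + 8.44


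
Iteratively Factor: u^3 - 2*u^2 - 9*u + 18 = (u - 3)*(u^2 + u - 6) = (u - 3)*(u + 3)*(u - 2)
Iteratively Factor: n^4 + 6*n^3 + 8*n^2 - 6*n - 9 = (n + 3)*(n^3 + 3*n^2 - n - 3) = (n + 3)^2*(n^2 - 1) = (n + 1)*(n + 3)^2*(n - 1)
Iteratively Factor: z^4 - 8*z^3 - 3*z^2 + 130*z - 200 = (z - 5)*(z^3 - 3*z^2 - 18*z + 40) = (z - 5)*(z - 2)*(z^2 - z - 20) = (z - 5)*(z - 2)*(z + 4)*(z - 5)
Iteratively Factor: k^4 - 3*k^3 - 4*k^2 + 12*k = (k - 2)*(k^3 - k^2 - 6*k) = (k - 2)*(k + 2)*(k^2 - 3*k) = k*(k - 2)*(k + 2)*(k - 3)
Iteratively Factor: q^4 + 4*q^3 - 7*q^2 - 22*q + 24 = (q - 2)*(q^3 + 6*q^2 + 5*q - 12) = (q - 2)*(q + 4)*(q^2 + 2*q - 3) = (q - 2)*(q - 1)*(q + 4)*(q + 3)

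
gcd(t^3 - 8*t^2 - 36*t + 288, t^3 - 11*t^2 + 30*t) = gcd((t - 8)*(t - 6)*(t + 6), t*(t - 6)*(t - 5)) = t - 6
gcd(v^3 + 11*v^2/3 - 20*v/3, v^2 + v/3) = v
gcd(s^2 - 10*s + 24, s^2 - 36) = s - 6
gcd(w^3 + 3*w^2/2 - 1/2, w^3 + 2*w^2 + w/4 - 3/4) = w^2 + w/2 - 1/2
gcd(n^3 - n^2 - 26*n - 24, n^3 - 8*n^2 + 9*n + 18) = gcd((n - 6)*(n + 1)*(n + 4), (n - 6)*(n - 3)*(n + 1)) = n^2 - 5*n - 6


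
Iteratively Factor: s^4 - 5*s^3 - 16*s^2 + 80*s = (s - 5)*(s^3 - 16*s) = s*(s - 5)*(s^2 - 16) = s*(s - 5)*(s + 4)*(s - 4)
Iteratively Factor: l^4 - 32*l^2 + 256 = (l + 4)*(l^3 - 4*l^2 - 16*l + 64) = (l - 4)*(l + 4)*(l^2 - 16) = (l - 4)*(l + 4)^2*(l - 4)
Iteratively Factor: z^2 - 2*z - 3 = (z - 3)*(z + 1)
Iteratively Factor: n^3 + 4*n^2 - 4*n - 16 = (n - 2)*(n^2 + 6*n + 8) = (n - 2)*(n + 2)*(n + 4)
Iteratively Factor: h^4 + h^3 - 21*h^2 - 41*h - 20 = (h + 4)*(h^3 - 3*h^2 - 9*h - 5) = (h + 1)*(h + 4)*(h^2 - 4*h - 5) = (h + 1)^2*(h + 4)*(h - 5)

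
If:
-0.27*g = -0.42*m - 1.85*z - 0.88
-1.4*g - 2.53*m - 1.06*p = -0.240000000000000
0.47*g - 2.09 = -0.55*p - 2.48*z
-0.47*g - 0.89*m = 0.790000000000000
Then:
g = 1.35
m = -1.60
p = 2.26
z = 0.08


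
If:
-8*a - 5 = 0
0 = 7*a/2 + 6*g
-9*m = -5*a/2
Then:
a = -5/8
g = 35/96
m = -25/144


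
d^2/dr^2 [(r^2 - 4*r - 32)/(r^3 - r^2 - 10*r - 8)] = 2*(r^6 - 12*r^5 - 150*r^4 + 258*r^3 + 648*r^2 - 1632*r - 2560)/(r^9 - 3*r^8 - 27*r^7 + 35*r^6 + 318*r^5 + 156*r^4 - 1288*r^3 - 2592*r^2 - 1920*r - 512)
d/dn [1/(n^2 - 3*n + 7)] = (3 - 2*n)/(n^2 - 3*n + 7)^2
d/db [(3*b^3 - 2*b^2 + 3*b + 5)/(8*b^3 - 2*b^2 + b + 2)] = (10*b^4 - 42*b^3 - 98*b^2 + 12*b + 1)/(64*b^6 - 32*b^5 + 20*b^4 + 28*b^3 - 7*b^2 + 4*b + 4)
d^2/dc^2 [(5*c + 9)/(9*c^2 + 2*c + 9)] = 2*(4*(5*c + 9)*(9*c + 1)^2 - (135*c + 91)*(9*c^2 + 2*c + 9))/(9*c^2 + 2*c + 9)^3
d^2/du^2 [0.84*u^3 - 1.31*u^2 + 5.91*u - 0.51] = 5.04*u - 2.62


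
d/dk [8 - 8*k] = -8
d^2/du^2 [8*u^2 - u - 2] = 16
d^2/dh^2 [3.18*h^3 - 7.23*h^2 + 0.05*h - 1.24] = 19.08*h - 14.46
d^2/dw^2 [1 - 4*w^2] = -8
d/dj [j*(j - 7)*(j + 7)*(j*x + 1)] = 4*j^3*x + 3*j^2 - 98*j*x - 49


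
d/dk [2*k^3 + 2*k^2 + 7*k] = 6*k^2 + 4*k + 7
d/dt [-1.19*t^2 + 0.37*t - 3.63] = 0.37 - 2.38*t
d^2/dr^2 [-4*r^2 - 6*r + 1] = -8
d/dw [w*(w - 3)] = 2*w - 3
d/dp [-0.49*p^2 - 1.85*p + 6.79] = -0.98*p - 1.85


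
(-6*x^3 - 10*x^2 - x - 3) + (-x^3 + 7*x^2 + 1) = -7*x^3 - 3*x^2 - x - 2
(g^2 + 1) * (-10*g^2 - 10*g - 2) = -10*g^4 - 10*g^3 - 12*g^2 - 10*g - 2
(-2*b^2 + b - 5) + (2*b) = -2*b^2 + 3*b - 5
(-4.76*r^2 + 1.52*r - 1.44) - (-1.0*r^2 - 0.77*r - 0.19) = -3.76*r^2 + 2.29*r - 1.25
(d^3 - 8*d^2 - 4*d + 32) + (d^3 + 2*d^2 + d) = 2*d^3 - 6*d^2 - 3*d + 32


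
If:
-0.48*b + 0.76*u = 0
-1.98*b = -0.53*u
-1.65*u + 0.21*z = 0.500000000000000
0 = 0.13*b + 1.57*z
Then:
No Solution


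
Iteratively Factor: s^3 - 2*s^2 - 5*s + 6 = (s + 2)*(s^2 - 4*s + 3) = (s - 1)*(s + 2)*(s - 3)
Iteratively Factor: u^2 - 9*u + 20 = (u - 5)*(u - 4)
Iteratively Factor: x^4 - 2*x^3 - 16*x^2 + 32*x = (x)*(x^3 - 2*x^2 - 16*x + 32) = x*(x - 4)*(x^2 + 2*x - 8) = x*(x - 4)*(x + 4)*(x - 2)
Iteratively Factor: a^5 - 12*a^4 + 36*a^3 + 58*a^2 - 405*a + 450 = (a + 3)*(a^4 - 15*a^3 + 81*a^2 - 185*a + 150) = (a - 3)*(a + 3)*(a^3 - 12*a^2 + 45*a - 50) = (a - 5)*(a - 3)*(a + 3)*(a^2 - 7*a + 10) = (a - 5)*(a - 3)*(a - 2)*(a + 3)*(a - 5)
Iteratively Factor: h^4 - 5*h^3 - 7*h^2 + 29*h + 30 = (h + 1)*(h^3 - 6*h^2 - h + 30) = (h - 3)*(h + 1)*(h^2 - 3*h - 10) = (h - 5)*(h - 3)*(h + 1)*(h + 2)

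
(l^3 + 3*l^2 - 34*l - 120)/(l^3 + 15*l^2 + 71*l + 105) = (l^2 - 2*l - 24)/(l^2 + 10*l + 21)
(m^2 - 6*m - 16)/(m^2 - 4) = (m - 8)/(m - 2)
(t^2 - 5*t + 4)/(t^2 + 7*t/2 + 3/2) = 2*(t^2 - 5*t + 4)/(2*t^2 + 7*t + 3)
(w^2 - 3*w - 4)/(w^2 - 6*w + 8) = (w + 1)/(w - 2)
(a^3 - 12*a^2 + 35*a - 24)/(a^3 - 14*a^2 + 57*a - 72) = (a - 1)/(a - 3)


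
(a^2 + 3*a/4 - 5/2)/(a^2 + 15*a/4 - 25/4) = (a + 2)/(a + 5)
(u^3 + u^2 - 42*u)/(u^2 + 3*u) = (u^2 + u - 42)/(u + 3)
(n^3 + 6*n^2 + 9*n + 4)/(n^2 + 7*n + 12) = (n^2 + 2*n + 1)/(n + 3)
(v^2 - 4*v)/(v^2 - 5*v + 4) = v/(v - 1)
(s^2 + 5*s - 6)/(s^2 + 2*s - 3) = (s + 6)/(s + 3)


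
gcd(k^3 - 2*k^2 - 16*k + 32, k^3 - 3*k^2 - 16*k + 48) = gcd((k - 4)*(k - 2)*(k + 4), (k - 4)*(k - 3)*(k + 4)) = k^2 - 16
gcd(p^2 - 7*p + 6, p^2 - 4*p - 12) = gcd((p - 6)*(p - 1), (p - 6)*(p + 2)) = p - 6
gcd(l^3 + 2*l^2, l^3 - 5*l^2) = l^2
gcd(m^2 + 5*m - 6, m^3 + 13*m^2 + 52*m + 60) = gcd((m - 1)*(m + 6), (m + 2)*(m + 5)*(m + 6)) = m + 6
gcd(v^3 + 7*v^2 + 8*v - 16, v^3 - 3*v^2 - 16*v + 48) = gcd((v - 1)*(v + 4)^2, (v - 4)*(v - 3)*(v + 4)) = v + 4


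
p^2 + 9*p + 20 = (p + 4)*(p + 5)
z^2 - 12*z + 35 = (z - 7)*(z - 5)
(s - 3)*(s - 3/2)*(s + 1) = s^3 - 7*s^2/2 + 9/2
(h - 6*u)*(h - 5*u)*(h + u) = h^3 - 10*h^2*u + 19*h*u^2 + 30*u^3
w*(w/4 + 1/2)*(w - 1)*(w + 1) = w^4/4 + w^3/2 - w^2/4 - w/2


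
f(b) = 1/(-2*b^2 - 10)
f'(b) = 4*b/(-2*b^2 - 10)^2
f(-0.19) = -0.10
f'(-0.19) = -0.01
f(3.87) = -0.03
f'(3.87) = 0.01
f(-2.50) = -0.04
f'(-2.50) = -0.02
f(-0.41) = -0.10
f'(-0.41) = -0.02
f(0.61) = -0.09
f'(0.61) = 0.02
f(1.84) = -0.06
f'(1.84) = 0.03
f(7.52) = -0.01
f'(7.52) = 0.00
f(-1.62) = -0.07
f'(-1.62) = -0.03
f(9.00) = -0.00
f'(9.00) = 0.00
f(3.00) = -0.04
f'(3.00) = 0.02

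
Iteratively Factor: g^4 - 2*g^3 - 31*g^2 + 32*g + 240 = (g + 3)*(g^3 - 5*g^2 - 16*g + 80) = (g - 4)*(g + 3)*(g^2 - g - 20) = (g - 4)*(g + 3)*(g + 4)*(g - 5)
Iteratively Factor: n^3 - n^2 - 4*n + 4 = (n + 2)*(n^2 - 3*n + 2) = (n - 2)*(n + 2)*(n - 1)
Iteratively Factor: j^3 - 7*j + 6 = (j - 1)*(j^2 + j - 6) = (j - 1)*(j + 3)*(j - 2)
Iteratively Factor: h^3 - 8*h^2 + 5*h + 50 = (h + 2)*(h^2 - 10*h + 25) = (h - 5)*(h + 2)*(h - 5)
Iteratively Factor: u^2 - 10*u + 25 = (u - 5)*(u - 5)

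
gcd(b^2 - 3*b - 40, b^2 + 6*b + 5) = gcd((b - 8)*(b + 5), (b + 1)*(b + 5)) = b + 5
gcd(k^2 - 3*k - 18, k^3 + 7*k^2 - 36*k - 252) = k - 6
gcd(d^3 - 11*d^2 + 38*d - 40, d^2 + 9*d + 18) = 1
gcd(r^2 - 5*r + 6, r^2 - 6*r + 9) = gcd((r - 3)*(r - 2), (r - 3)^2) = r - 3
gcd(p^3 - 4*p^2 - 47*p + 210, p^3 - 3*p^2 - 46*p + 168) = p^2 + p - 42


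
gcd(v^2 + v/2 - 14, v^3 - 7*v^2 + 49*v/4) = v - 7/2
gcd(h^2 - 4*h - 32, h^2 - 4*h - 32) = h^2 - 4*h - 32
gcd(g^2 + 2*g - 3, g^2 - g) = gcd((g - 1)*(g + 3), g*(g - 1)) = g - 1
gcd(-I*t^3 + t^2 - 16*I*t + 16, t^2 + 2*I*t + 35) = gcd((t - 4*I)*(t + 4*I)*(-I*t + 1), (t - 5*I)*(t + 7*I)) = 1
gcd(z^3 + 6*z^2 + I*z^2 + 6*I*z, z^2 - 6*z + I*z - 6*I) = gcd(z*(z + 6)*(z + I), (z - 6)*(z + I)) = z + I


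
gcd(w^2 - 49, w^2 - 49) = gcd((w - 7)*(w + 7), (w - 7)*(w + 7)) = w^2 - 49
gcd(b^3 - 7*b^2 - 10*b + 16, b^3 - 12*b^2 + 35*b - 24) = b^2 - 9*b + 8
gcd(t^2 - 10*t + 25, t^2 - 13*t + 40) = t - 5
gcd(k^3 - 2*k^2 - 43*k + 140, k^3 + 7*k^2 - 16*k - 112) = k^2 + 3*k - 28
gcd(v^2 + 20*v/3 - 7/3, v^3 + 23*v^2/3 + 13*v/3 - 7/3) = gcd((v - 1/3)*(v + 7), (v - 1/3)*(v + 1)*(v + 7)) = v^2 + 20*v/3 - 7/3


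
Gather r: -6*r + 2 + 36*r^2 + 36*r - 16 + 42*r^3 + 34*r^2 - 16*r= 42*r^3 + 70*r^2 + 14*r - 14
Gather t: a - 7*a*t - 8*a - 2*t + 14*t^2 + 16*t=-7*a + 14*t^2 + t*(14 - 7*a)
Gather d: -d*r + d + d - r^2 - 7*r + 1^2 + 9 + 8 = d*(2 - r) - r^2 - 7*r + 18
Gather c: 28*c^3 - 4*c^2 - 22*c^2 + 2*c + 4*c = 28*c^3 - 26*c^2 + 6*c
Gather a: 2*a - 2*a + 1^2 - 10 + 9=0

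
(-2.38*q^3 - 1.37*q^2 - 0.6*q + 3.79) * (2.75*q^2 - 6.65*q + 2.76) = -6.545*q^5 + 12.0595*q^4 + 0.891700000000002*q^3 + 10.6313*q^2 - 26.8595*q + 10.4604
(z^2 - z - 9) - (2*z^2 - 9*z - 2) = -z^2 + 8*z - 7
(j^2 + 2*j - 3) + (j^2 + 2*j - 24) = 2*j^2 + 4*j - 27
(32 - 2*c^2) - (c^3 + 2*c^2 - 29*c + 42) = -c^3 - 4*c^2 + 29*c - 10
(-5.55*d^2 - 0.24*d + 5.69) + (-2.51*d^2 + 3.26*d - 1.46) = -8.06*d^2 + 3.02*d + 4.23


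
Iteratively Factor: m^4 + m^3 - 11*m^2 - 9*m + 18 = (m - 3)*(m^3 + 4*m^2 + m - 6) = (m - 3)*(m + 3)*(m^2 + m - 2) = (m - 3)*(m + 2)*(m + 3)*(m - 1)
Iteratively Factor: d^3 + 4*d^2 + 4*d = (d)*(d^2 + 4*d + 4) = d*(d + 2)*(d + 2)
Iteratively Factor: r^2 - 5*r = (r)*(r - 5)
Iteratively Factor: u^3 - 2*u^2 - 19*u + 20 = (u - 1)*(u^2 - u - 20) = (u - 5)*(u - 1)*(u + 4)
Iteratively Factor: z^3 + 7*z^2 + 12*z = (z + 3)*(z^2 + 4*z) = (z + 3)*(z + 4)*(z)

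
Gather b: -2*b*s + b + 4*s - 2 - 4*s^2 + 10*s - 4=b*(1 - 2*s) - 4*s^2 + 14*s - 6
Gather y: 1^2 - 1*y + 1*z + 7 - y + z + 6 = -2*y + 2*z + 14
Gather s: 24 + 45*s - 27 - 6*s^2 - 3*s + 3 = -6*s^2 + 42*s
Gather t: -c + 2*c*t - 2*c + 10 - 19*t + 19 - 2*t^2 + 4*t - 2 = -3*c - 2*t^2 + t*(2*c - 15) + 27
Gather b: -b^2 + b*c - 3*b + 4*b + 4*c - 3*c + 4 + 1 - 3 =-b^2 + b*(c + 1) + c + 2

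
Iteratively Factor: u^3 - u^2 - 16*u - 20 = (u - 5)*(u^2 + 4*u + 4) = (u - 5)*(u + 2)*(u + 2)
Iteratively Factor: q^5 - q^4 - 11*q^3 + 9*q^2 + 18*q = (q - 3)*(q^4 + 2*q^3 - 5*q^2 - 6*q) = (q - 3)*(q + 1)*(q^3 + q^2 - 6*q) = (q - 3)*(q + 1)*(q + 3)*(q^2 - 2*q) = (q - 3)*(q - 2)*(q + 1)*(q + 3)*(q)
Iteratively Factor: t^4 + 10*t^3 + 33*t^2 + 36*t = (t + 3)*(t^3 + 7*t^2 + 12*t) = (t + 3)^2*(t^2 + 4*t) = t*(t + 3)^2*(t + 4)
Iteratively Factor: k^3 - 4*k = (k - 2)*(k^2 + 2*k) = k*(k - 2)*(k + 2)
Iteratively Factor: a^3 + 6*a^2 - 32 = (a + 4)*(a^2 + 2*a - 8) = (a + 4)^2*(a - 2)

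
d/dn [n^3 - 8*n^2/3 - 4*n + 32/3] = 3*n^2 - 16*n/3 - 4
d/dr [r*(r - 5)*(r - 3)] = 3*r^2 - 16*r + 15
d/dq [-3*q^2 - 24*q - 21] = -6*q - 24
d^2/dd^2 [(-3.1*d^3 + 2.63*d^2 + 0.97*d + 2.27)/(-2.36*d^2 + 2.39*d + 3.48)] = (5.6843418860808e-14*d^4 + 45.860852*d^3 - 50.756016*d^2 + 254.277192*d - 110.784382)/(13.144256*d^6 - 39.934032*d^5 - 17.704956*d^4 + 104.119633*d^3 + 26.107308*d^2 - 86.831568*d - 42.144192)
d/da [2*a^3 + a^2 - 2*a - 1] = 6*a^2 + 2*a - 2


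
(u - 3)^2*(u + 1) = u^3 - 5*u^2 + 3*u + 9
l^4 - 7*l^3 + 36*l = l*(l - 6)*(l - 3)*(l + 2)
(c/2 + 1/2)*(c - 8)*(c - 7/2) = c^3/2 - 21*c^2/4 + 33*c/4 + 14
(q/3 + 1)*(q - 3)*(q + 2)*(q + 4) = q^4/3 + 2*q^3 - q^2/3 - 18*q - 24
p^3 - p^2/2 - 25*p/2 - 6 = (p - 4)*(p + 1/2)*(p + 3)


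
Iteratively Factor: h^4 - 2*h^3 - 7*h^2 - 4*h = (h + 1)*(h^3 - 3*h^2 - 4*h) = h*(h + 1)*(h^2 - 3*h - 4) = h*(h - 4)*(h + 1)*(h + 1)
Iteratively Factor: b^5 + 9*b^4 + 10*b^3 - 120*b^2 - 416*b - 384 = (b + 2)*(b^4 + 7*b^3 - 4*b^2 - 112*b - 192) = (b + 2)*(b + 4)*(b^3 + 3*b^2 - 16*b - 48) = (b + 2)*(b + 3)*(b + 4)*(b^2 - 16) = (b + 2)*(b + 3)*(b + 4)^2*(b - 4)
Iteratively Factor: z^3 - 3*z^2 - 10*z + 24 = (z + 3)*(z^2 - 6*z + 8) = (z - 4)*(z + 3)*(z - 2)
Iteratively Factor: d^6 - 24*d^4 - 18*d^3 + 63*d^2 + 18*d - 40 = (d - 1)*(d^5 + d^4 - 23*d^3 - 41*d^2 + 22*d + 40) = (d - 1)^2*(d^4 + 2*d^3 - 21*d^2 - 62*d - 40) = (d - 1)^2*(d + 2)*(d^3 - 21*d - 20) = (d - 1)^2*(d + 1)*(d + 2)*(d^2 - d - 20) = (d - 1)^2*(d + 1)*(d + 2)*(d + 4)*(d - 5)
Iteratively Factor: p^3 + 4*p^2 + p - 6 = (p - 1)*(p^2 + 5*p + 6) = (p - 1)*(p + 3)*(p + 2)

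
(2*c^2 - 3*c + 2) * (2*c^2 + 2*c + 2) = 4*c^4 - 2*c^3 + 2*c^2 - 2*c + 4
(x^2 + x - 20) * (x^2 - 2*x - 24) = x^4 - x^3 - 46*x^2 + 16*x + 480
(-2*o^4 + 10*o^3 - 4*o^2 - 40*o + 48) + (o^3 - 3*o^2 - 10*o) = -2*o^4 + 11*o^3 - 7*o^2 - 50*o + 48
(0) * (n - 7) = 0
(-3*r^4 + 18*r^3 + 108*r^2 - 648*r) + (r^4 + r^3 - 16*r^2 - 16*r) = -2*r^4 + 19*r^3 + 92*r^2 - 664*r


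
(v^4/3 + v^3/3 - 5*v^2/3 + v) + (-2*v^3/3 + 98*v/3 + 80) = v^4/3 - v^3/3 - 5*v^2/3 + 101*v/3 + 80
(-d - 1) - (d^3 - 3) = -d^3 - d + 2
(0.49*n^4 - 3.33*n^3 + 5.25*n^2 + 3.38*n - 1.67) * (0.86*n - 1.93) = 0.4214*n^5 - 3.8095*n^4 + 10.9419*n^3 - 7.2257*n^2 - 7.9596*n + 3.2231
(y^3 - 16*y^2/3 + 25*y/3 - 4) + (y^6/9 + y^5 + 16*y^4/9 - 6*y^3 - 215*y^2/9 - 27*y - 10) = y^6/9 + y^5 + 16*y^4/9 - 5*y^3 - 263*y^2/9 - 56*y/3 - 14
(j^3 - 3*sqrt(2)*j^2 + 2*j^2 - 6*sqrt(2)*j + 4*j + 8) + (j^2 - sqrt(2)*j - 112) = j^3 - 3*sqrt(2)*j^2 + 3*j^2 - 7*sqrt(2)*j + 4*j - 104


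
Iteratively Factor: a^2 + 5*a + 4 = (a + 1)*(a + 4)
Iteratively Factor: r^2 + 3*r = (r)*(r + 3)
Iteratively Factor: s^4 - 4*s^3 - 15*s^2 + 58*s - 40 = (s - 5)*(s^3 + s^2 - 10*s + 8) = (s - 5)*(s + 4)*(s^2 - 3*s + 2) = (s - 5)*(s - 1)*(s + 4)*(s - 2)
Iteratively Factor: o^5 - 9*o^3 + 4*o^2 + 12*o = (o - 2)*(o^4 + 2*o^3 - 5*o^2 - 6*o) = o*(o - 2)*(o^3 + 2*o^2 - 5*o - 6) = o*(o - 2)^2*(o^2 + 4*o + 3) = o*(o - 2)^2*(o + 3)*(o + 1)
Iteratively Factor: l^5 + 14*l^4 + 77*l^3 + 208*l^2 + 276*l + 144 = (l + 3)*(l^4 + 11*l^3 + 44*l^2 + 76*l + 48) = (l + 2)*(l + 3)*(l^3 + 9*l^2 + 26*l + 24) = (l + 2)*(l + 3)^2*(l^2 + 6*l + 8) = (l + 2)^2*(l + 3)^2*(l + 4)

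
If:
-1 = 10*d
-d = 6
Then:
No Solution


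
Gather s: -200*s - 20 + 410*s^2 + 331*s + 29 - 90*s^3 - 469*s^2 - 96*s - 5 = -90*s^3 - 59*s^2 + 35*s + 4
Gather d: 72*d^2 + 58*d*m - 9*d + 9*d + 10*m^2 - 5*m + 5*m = 72*d^2 + 58*d*m + 10*m^2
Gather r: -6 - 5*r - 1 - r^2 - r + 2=-r^2 - 6*r - 5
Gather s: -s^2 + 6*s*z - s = -s^2 + s*(6*z - 1)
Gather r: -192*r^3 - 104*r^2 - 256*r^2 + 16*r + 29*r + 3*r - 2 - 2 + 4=-192*r^3 - 360*r^2 + 48*r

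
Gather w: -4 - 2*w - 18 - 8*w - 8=-10*w - 30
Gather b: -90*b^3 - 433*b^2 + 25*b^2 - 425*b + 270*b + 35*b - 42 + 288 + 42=-90*b^3 - 408*b^2 - 120*b + 288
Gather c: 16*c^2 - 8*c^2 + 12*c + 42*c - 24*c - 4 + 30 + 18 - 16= 8*c^2 + 30*c + 28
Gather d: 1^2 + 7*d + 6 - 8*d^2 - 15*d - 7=-8*d^2 - 8*d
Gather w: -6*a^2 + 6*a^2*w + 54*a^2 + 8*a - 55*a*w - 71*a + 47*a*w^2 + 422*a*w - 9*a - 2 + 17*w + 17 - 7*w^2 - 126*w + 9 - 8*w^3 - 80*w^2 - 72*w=48*a^2 - 72*a - 8*w^3 + w^2*(47*a - 87) + w*(6*a^2 + 367*a - 181) + 24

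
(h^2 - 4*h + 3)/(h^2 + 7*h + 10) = (h^2 - 4*h + 3)/(h^2 + 7*h + 10)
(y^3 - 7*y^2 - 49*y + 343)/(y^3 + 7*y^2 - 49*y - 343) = (y - 7)/(y + 7)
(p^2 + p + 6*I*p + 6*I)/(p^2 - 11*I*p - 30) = (p^2 + p*(1 + 6*I) + 6*I)/(p^2 - 11*I*p - 30)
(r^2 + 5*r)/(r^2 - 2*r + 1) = r*(r + 5)/(r^2 - 2*r + 1)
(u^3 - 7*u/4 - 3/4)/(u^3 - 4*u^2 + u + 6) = (u^2 - u - 3/4)/(u^2 - 5*u + 6)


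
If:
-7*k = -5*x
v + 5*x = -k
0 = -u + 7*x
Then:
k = 5*x/7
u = 7*x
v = -40*x/7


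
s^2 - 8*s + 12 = (s - 6)*(s - 2)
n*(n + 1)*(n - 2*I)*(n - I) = n^4 + n^3 - 3*I*n^3 - 2*n^2 - 3*I*n^2 - 2*n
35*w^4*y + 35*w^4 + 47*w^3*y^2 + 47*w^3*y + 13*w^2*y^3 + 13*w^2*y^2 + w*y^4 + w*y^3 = (w + y)*(5*w + y)*(7*w + y)*(w*y + w)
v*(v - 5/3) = v^2 - 5*v/3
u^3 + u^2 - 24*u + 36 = (u - 3)*(u - 2)*(u + 6)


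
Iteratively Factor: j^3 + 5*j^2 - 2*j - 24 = (j + 3)*(j^2 + 2*j - 8) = (j - 2)*(j + 3)*(j + 4)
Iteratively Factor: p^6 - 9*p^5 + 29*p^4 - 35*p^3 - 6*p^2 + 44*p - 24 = (p - 1)*(p^5 - 8*p^4 + 21*p^3 - 14*p^2 - 20*p + 24) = (p - 2)*(p - 1)*(p^4 - 6*p^3 + 9*p^2 + 4*p - 12) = (p - 2)^2*(p - 1)*(p^3 - 4*p^2 + p + 6) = (p - 2)^3*(p - 1)*(p^2 - 2*p - 3) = (p - 3)*(p - 2)^3*(p - 1)*(p + 1)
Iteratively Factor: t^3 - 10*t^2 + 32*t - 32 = (t - 2)*(t^2 - 8*t + 16) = (t - 4)*(t - 2)*(t - 4)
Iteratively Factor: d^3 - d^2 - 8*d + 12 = (d - 2)*(d^2 + d - 6) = (d - 2)*(d + 3)*(d - 2)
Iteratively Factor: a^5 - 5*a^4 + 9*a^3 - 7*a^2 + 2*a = (a - 1)*(a^4 - 4*a^3 + 5*a^2 - 2*a) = a*(a - 1)*(a^3 - 4*a^2 + 5*a - 2) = a*(a - 1)^2*(a^2 - 3*a + 2) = a*(a - 1)^3*(a - 2)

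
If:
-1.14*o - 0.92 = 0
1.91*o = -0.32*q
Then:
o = -0.81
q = 4.82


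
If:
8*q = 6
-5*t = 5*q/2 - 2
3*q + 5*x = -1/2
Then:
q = 3/4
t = 1/40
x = -11/20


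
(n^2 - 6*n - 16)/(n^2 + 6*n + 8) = (n - 8)/(n + 4)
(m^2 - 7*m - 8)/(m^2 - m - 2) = (m - 8)/(m - 2)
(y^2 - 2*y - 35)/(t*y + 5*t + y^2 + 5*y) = (y - 7)/(t + y)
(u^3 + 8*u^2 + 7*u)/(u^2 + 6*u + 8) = u*(u^2 + 8*u + 7)/(u^2 + 6*u + 8)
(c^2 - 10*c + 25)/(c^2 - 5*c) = (c - 5)/c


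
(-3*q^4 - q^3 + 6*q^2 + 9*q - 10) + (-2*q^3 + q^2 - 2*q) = -3*q^4 - 3*q^3 + 7*q^2 + 7*q - 10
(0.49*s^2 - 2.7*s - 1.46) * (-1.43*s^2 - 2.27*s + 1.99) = -0.7007*s^4 + 2.7487*s^3 + 9.1919*s^2 - 2.0588*s - 2.9054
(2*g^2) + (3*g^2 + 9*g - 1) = 5*g^2 + 9*g - 1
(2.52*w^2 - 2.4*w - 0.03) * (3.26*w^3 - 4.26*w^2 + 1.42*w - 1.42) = 8.2152*w^5 - 18.5592*w^4 + 13.7046*w^3 - 6.8586*w^2 + 3.3654*w + 0.0426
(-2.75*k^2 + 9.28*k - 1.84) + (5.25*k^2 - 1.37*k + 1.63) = 2.5*k^2 + 7.91*k - 0.21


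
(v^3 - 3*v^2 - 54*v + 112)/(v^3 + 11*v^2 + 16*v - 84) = (v - 8)/(v + 6)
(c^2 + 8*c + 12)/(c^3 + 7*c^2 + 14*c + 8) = (c + 6)/(c^2 + 5*c + 4)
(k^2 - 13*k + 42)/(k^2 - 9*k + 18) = (k - 7)/(k - 3)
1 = 1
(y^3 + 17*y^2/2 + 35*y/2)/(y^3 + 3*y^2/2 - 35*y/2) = (2*y + 7)/(2*y - 7)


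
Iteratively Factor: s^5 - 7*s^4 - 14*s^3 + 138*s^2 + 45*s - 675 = (s - 3)*(s^4 - 4*s^3 - 26*s^2 + 60*s + 225) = (s - 5)*(s - 3)*(s^3 + s^2 - 21*s - 45) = (s - 5)^2*(s - 3)*(s^2 + 6*s + 9) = (s - 5)^2*(s - 3)*(s + 3)*(s + 3)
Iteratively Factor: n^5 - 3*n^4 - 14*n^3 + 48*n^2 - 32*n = (n + 4)*(n^4 - 7*n^3 + 14*n^2 - 8*n) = n*(n + 4)*(n^3 - 7*n^2 + 14*n - 8) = n*(n - 2)*(n + 4)*(n^2 - 5*n + 4) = n*(n - 2)*(n - 1)*(n + 4)*(n - 4)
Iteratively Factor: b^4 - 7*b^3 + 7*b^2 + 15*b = (b + 1)*(b^3 - 8*b^2 + 15*b) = (b - 3)*(b + 1)*(b^2 - 5*b) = b*(b - 3)*(b + 1)*(b - 5)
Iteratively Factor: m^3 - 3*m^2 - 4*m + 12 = (m - 2)*(m^2 - m - 6) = (m - 2)*(m + 2)*(m - 3)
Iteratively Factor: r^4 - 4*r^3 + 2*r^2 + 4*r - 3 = (r - 1)*(r^3 - 3*r^2 - r + 3) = (r - 1)*(r + 1)*(r^2 - 4*r + 3) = (r - 1)^2*(r + 1)*(r - 3)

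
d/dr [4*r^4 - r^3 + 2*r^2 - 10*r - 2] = 16*r^3 - 3*r^2 + 4*r - 10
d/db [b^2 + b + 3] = 2*b + 1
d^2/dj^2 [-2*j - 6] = 0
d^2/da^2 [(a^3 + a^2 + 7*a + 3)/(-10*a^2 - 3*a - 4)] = 2*(-639*a^3 - 816*a^2 + 522*a + 161)/(1000*a^6 + 900*a^5 + 1470*a^4 + 747*a^3 + 588*a^2 + 144*a + 64)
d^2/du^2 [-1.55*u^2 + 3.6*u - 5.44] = -3.10000000000000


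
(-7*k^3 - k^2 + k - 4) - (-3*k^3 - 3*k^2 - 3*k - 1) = -4*k^3 + 2*k^2 + 4*k - 3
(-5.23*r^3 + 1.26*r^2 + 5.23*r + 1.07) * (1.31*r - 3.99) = -6.8513*r^4 + 22.5183*r^3 + 1.8239*r^2 - 19.466*r - 4.2693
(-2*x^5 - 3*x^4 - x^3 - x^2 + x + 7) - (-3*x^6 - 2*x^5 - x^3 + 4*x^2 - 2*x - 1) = 3*x^6 - 3*x^4 - 5*x^2 + 3*x + 8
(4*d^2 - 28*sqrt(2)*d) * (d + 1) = 4*d^3 - 28*sqrt(2)*d^2 + 4*d^2 - 28*sqrt(2)*d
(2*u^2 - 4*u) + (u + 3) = 2*u^2 - 3*u + 3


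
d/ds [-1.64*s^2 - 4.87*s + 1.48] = -3.28*s - 4.87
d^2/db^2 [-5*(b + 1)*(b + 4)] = -10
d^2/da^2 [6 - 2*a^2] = -4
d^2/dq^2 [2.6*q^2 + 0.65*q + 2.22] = 5.20000000000000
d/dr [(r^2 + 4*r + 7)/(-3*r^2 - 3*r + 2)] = (9*r^2 + 46*r + 29)/(9*r^4 + 18*r^3 - 3*r^2 - 12*r + 4)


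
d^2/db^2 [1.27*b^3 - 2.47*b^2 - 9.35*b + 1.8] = 7.62*b - 4.94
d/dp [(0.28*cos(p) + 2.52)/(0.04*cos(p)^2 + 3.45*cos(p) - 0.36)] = (0.0112*cos(p)^2 + 0.2016*cos(p) + 8.7948)*sin(p)/(0.0016*cos(p)^4 + 0.276*cos(p)^3 + 11.8737*cos(p)^2 - 2.484*cos(p) + 0.1296)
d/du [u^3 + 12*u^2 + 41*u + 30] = 3*u^2 + 24*u + 41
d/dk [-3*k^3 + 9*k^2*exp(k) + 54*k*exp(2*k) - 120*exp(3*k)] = 9*k^2*exp(k) - 9*k^2 + 108*k*exp(2*k) + 18*k*exp(k) - 360*exp(3*k) + 54*exp(2*k)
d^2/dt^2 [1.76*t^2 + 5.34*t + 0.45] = 3.52000000000000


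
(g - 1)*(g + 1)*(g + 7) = g^3 + 7*g^2 - g - 7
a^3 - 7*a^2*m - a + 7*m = (a - 1)*(a + 1)*(a - 7*m)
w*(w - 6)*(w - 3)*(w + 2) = w^4 - 7*w^3 + 36*w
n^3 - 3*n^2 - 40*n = n*(n - 8)*(n + 5)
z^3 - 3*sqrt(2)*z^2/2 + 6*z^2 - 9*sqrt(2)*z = z*(z + 6)*(z - 3*sqrt(2)/2)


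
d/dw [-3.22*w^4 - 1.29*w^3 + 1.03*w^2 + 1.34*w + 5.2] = -12.88*w^3 - 3.87*w^2 + 2.06*w + 1.34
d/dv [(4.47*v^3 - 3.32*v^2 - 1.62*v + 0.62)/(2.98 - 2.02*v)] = (-18.0588*v^3 + 46.6682*v^2 - 19.7872*v - 3.5752)/(4.0804*v^2 - 12.0392*v + 8.8804)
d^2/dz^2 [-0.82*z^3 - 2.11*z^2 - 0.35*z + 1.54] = -4.92*z - 4.22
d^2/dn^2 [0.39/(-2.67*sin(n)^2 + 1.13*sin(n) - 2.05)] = (11.121084*sin(n)^4 - 3.530007*sin(n)^3 - 24.722295*sin(n)^2 + 7.963449*sin(n) + 3.273348)/(2.67*sin(n)^2 - 1.13*sin(n) + 2.05)^3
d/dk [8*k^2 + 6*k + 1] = 16*k + 6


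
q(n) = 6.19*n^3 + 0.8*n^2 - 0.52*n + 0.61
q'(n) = 18.57*n^2 + 1.6*n - 0.52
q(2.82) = 144.32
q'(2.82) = 151.67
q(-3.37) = -225.46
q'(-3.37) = 204.99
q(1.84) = 40.92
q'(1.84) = 65.29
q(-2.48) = -87.60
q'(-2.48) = 109.72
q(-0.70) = -0.76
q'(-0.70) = 7.46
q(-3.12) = -177.98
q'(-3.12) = 175.26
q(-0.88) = -2.53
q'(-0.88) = 12.45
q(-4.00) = -380.67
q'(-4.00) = 290.20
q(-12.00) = -10574.27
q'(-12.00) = 2654.36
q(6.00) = 1363.33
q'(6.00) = 677.60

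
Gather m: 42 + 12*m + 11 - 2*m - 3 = 10*m + 50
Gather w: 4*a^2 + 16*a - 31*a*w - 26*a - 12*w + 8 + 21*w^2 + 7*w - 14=4*a^2 - 10*a + 21*w^2 + w*(-31*a - 5) - 6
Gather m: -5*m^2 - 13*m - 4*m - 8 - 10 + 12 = -5*m^2 - 17*m - 6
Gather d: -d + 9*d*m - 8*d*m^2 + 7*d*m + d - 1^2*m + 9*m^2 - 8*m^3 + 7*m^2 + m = d*(-8*m^2 + 16*m) - 8*m^3 + 16*m^2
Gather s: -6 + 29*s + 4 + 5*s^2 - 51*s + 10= 5*s^2 - 22*s + 8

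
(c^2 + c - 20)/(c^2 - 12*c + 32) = (c + 5)/(c - 8)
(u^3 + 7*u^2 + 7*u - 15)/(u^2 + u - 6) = (u^2 + 4*u - 5)/(u - 2)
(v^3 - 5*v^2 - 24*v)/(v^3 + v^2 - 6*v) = (v - 8)/(v - 2)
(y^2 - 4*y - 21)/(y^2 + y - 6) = (y - 7)/(y - 2)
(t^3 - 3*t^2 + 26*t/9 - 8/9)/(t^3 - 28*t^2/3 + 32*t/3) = (3*t^2 - 5*t + 2)/(3*t*(t - 8))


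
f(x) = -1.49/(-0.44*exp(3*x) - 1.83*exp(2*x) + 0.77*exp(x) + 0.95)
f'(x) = -1.49*(1.32*exp(3*x) + 3.66*exp(2*x) - 0.77*exp(x))/(-0.44*exp(3*x) - 1.83*exp(2*x) + 0.77*exp(x) + 0.95)^2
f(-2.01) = -1.46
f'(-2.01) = 0.05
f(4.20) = 0.00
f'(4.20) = -0.00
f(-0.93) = -1.58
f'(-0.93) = -0.58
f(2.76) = 0.00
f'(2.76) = -0.00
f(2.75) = 0.00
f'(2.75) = -0.00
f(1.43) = 0.02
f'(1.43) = -0.07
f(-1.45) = -1.45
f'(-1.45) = -0.05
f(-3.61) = -1.54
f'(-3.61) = 0.03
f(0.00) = 2.71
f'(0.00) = -20.74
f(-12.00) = -1.57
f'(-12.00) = 0.00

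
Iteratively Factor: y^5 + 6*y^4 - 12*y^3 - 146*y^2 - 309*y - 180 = (y + 3)*(y^4 + 3*y^3 - 21*y^2 - 83*y - 60) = (y + 1)*(y + 3)*(y^3 + 2*y^2 - 23*y - 60) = (y + 1)*(y + 3)*(y + 4)*(y^2 - 2*y - 15) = (y - 5)*(y + 1)*(y + 3)*(y + 4)*(y + 3)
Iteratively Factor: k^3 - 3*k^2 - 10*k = (k - 5)*(k^2 + 2*k) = (k - 5)*(k + 2)*(k)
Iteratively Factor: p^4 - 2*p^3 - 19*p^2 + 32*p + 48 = (p - 3)*(p^3 + p^2 - 16*p - 16) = (p - 3)*(p + 1)*(p^2 - 16) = (p - 3)*(p + 1)*(p + 4)*(p - 4)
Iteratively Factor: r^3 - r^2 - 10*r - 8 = (r + 2)*(r^2 - 3*r - 4) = (r + 1)*(r + 2)*(r - 4)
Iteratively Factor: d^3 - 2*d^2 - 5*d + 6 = (d - 3)*(d^2 + d - 2) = (d - 3)*(d + 2)*(d - 1)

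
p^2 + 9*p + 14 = (p + 2)*(p + 7)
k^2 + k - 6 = (k - 2)*(k + 3)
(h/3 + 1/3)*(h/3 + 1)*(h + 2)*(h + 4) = h^4/9 + 10*h^3/9 + 35*h^2/9 + 50*h/9 + 8/3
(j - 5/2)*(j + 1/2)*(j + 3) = j^3 + j^2 - 29*j/4 - 15/4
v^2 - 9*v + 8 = (v - 8)*(v - 1)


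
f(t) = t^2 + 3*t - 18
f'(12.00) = 27.00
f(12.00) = 162.00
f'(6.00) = 15.00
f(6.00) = 36.00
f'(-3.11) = -3.22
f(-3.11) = -17.66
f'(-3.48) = -3.96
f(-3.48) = -16.33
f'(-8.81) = -14.62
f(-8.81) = 33.19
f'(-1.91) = -0.82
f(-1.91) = -20.08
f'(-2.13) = -1.26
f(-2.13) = -19.85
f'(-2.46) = -1.92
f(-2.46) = -19.33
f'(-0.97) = 1.06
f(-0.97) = -19.97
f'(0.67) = 4.34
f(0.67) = -15.54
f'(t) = 2*t + 3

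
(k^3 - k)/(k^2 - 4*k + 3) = k*(k + 1)/(k - 3)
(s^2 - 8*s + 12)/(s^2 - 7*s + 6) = (s - 2)/(s - 1)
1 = 1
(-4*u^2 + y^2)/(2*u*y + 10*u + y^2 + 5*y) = (-2*u + y)/(y + 5)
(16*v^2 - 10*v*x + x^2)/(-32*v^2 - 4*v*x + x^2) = (-2*v + x)/(4*v + x)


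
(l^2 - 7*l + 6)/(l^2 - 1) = (l - 6)/(l + 1)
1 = 1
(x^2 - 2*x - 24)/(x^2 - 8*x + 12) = (x + 4)/(x - 2)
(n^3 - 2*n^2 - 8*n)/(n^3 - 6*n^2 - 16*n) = (n - 4)/(n - 8)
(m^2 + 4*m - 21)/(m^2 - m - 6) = (m + 7)/(m + 2)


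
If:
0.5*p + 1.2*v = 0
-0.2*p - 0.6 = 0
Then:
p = -3.00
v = 1.25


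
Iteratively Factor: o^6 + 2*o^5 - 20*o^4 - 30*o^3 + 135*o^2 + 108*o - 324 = (o + 3)*(o^5 - o^4 - 17*o^3 + 21*o^2 + 72*o - 108) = (o + 3)^2*(o^4 - 4*o^3 - 5*o^2 + 36*o - 36) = (o - 2)*(o + 3)^2*(o^3 - 2*o^2 - 9*o + 18) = (o - 2)^2*(o + 3)^2*(o^2 - 9) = (o - 3)*(o - 2)^2*(o + 3)^2*(o + 3)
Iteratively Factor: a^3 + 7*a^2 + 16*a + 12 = (a + 2)*(a^2 + 5*a + 6) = (a + 2)*(a + 3)*(a + 2)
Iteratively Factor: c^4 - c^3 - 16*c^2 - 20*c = (c)*(c^3 - c^2 - 16*c - 20) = c*(c + 2)*(c^2 - 3*c - 10) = c*(c + 2)^2*(c - 5)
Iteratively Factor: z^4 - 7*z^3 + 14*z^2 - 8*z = (z)*(z^3 - 7*z^2 + 14*z - 8) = z*(z - 1)*(z^2 - 6*z + 8) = z*(z - 2)*(z - 1)*(z - 4)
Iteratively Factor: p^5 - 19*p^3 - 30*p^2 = (p)*(p^4 - 19*p^2 - 30*p) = p*(p + 3)*(p^3 - 3*p^2 - 10*p) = p^2*(p + 3)*(p^2 - 3*p - 10) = p^2*(p + 2)*(p + 3)*(p - 5)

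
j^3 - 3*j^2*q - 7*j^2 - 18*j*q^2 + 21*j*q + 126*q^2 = (j - 7)*(j - 6*q)*(j + 3*q)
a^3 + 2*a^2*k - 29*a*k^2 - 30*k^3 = (a - 5*k)*(a + k)*(a + 6*k)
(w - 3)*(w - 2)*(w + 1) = w^3 - 4*w^2 + w + 6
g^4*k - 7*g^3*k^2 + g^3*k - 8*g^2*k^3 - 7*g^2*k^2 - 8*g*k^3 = g*(g - 8*k)*(g + k)*(g*k + k)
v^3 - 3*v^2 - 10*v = v*(v - 5)*(v + 2)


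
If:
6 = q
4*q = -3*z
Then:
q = 6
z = -8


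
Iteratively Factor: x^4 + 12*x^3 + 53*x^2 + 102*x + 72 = (x + 3)*(x^3 + 9*x^2 + 26*x + 24) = (x + 2)*(x + 3)*(x^2 + 7*x + 12) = (x + 2)*(x + 3)^2*(x + 4)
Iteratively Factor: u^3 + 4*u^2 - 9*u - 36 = (u - 3)*(u^2 + 7*u + 12) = (u - 3)*(u + 3)*(u + 4)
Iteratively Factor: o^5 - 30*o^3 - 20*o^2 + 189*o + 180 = (o - 5)*(o^4 + 5*o^3 - 5*o^2 - 45*o - 36) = (o - 5)*(o - 3)*(o^3 + 8*o^2 + 19*o + 12) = (o - 5)*(o - 3)*(o + 4)*(o^2 + 4*o + 3) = (o - 5)*(o - 3)*(o + 1)*(o + 4)*(o + 3)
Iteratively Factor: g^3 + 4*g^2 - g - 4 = (g + 1)*(g^2 + 3*g - 4) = (g - 1)*(g + 1)*(g + 4)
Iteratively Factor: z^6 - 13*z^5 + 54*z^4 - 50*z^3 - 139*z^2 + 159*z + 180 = (z - 3)*(z^5 - 10*z^4 + 24*z^3 + 22*z^2 - 73*z - 60) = (z - 4)*(z - 3)*(z^4 - 6*z^3 + 22*z + 15) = (z - 5)*(z - 4)*(z - 3)*(z^3 - z^2 - 5*z - 3) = (z - 5)*(z - 4)*(z - 3)*(z + 1)*(z^2 - 2*z - 3) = (z - 5)*(z - 4)*(z - 3)^2*(z + 1)*(z + 1)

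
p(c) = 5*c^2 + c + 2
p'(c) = 10*c + 1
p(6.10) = 194.15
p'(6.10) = 62.00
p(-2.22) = 24.42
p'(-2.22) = -21.20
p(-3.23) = 50.93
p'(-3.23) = -31.30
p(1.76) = 19.25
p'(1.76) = 18.60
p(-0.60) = 3.20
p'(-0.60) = -5.00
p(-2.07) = 21.35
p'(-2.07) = -19.70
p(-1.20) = 8.00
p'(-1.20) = -11.00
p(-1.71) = 14.91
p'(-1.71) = -16.10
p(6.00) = 188.00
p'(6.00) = 61.00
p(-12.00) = 710.00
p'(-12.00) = -119.00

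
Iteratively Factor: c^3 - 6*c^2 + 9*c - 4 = (c - 1)*(c^2 - 5*c + 4) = (c - 4)*(c - 1)*(c - 1)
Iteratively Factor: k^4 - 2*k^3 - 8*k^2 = (k)*(k^3 - 2*k^2 - 8*k) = k*(k - 4)*(k^2 + 2*k) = k^2*(k - 4)*(k + 2)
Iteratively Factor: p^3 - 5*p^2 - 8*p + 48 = (p - 4)*(p^2 - p - 12) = (p - 4)*(p + 3)*(p - 4)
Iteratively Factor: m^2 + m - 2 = (m + 2)*(m - 1)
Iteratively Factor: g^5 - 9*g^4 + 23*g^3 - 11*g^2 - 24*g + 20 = (g - 2)*(g^4 - 7*g^3 + 9*g^2 + 7*g - 10) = (g - 2)*(g + 1)*(g^3 - 8*g^2 + 17*g - 10) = (g - 5)*(g - 2)*(g + 1)*(g^2 - 3*g + 2) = (g - 5)*(g - 2)^2*(g + 1)*(g - 1)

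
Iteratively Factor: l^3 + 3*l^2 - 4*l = (l + 4)*(l^2 - l) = (l - 1)*(l + 4)*(l)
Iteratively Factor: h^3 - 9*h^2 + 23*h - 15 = (h - 3)*(h^2 - 6*h + 5) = (h - 3)*(h - 1)*(h - 5)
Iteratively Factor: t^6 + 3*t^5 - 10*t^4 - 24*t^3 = (t)*(t^5 + 3*t^4 - 10*t^3 - 24*t^2) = t*(t + 4)*(t^4 - t^3 - 6*t^2) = t^2*(t + 4)*(t^3 - t^2 - 6*t) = t^2*(t - 3)*(t + 4)*(t^2 + 2*t) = t^2*(t - 3)*(t + 2)*(t + 4)*(t)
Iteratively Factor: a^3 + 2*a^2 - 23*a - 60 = (a + 3)*(a^2 - a - 20) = (a + 3)*(a + 4)*(a - 5)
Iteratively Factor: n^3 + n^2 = (n + 1)*(n^2) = n*(n + 1)*(n)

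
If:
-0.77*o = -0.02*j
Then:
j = 38.5*o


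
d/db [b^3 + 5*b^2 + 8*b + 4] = 3*b^2 + 10*b + 8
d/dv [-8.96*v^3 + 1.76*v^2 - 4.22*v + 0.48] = -26.88*v^2 + 3.52*v - 4.22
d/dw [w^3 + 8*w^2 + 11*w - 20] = 3*w^2 + 16*w + 11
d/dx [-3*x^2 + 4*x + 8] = 4 - 6*x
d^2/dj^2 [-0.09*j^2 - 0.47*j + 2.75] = -0.180000000000000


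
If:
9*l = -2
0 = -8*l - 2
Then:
No Solution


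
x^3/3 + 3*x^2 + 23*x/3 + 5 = (x/3 + 1)*(x + 1)*(x + 5)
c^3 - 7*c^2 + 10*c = c*(c - 5)*(c - 2)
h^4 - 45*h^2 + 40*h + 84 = (h - 6)*(h - 2)*(h + 1)*(h + 7)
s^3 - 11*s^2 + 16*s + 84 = (s - 7)*(s - 6)*(s + 2)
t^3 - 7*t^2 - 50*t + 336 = (t - 8)*(t - 6)*(t + 7)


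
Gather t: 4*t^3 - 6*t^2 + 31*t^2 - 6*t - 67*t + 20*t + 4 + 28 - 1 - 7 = 4*t^3 + 25*t^2 - 53*t + 24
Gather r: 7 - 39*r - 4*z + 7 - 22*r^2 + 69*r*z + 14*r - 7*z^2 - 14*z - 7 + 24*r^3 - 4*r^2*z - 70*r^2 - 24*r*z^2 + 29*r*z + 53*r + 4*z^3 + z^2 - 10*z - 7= 24*r^3 + r^2*(-4*z - 92) + r*(-24*z^2 + 98*z + 28) + 4*z^3 - 6*z^2 - 28*z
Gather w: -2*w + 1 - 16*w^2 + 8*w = -16*w^2 + 6*w + 1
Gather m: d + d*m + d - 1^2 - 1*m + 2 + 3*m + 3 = 2*d + m*(d + 2) + 4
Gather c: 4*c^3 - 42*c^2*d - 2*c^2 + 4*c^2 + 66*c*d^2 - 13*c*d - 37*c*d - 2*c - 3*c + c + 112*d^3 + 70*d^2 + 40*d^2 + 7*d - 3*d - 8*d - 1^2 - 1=4*c^3 + c^2*(2 - 42*d) + c*(66*d^2 - 50*d - 4) + 112*d^3 + 110*d^2 - 4*d - 2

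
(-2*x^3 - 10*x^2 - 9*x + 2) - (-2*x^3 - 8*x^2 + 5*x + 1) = -2*x^2 - 14*x + 1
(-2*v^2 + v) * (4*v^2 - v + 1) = -8*v^4 + 6*v^3 - 3*v^2 + v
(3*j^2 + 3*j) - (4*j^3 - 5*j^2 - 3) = -4*j^3 + 8*j^2 + 3*j + 3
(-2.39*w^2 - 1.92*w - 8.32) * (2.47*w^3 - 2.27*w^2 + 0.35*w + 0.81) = -5.9033*w^5 + 0.6829*w^4 - 17.0285*w^3 + 16.2785*w^2 - 4.4672*w - 6.7392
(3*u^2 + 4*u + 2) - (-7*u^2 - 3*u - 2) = 10*u^2 + 7*u + 4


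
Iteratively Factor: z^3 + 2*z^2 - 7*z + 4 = (z + 4)*(z^2 - 2*z + 1) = (z - 1)*(z + 4)*(z - 1)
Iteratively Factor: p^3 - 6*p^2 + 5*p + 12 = (p + 1)*(p^2 - 7*p + 12) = (p - 3)*(p + 1)*(p - 4)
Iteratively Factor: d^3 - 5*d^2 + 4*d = (d - 1)*(d^2 - 4*d) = (d - 4)*(d - 1)*(d)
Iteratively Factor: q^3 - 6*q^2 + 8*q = (q - 4)*(q^2 - 2*q) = q*(q - 4)*(q - 2)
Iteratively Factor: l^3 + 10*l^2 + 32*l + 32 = (l + 2)*(l^2 + 8*l + 16) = (l + 2)*(l + 4)*(l + 4)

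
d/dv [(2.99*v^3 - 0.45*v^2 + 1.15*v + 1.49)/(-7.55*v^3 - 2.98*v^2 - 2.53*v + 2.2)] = (-12.3077*v^4 + 2.2356*v^3 + 58.048*v^2 + 6.9004*v + 6.2997)/(57.0025*v^6 + 44.998*v^5 + 47.0834*v^4 - 18.1412*v^3 - 6.7111*v^2 - 11.132*v + 4.84)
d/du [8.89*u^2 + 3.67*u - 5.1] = 17.78*u + 3.67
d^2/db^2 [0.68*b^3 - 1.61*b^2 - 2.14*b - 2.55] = 4.08*b - 3.22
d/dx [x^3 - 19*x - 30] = 3*x^2 - 19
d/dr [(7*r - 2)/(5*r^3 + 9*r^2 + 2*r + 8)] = (-70*r^3 - 33*r^2 + 36*r + 60)/(25*r^6 + 90*r^5 + 101*r^4 + 116*r^3 + 148*r^2 + 32*r + 64)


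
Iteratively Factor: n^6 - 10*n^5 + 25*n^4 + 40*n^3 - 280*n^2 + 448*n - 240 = (n - 5)*(n^5 - 5*n^4 + 40*n^2 - 80*n + 48) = (n - 5)*(n + 3)*(n^4 - 8*n^3 + 24*n^2 - 32*n + 16) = (n - 5)*(n - 2)*(n + 3)*(n^3 - 6*n^2 + 12*n - 8) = (n - 5)*(n - 2)^2*(n + 3)*(n^2 - 4*n + 4) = (n - 5)*(n - 2)^3*(n + 3)*(n - 2)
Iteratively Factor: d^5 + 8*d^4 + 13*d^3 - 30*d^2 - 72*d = (d)*(d^4 + 8*d^3 + 13*d^2 - 30*d - 72) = d*(d + 3)*(d^3 + 5*d^2 - 2*d - 24) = d*(d + 3)^2*(d^2 + 2*d - 8) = d*(d - 2)*(d + 3)^2*(d + 4)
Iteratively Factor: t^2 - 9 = (t + 3)*(t - 3)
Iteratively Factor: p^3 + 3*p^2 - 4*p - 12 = (p - 2)*(p^2 + 5*p + 6) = (p - 2)*(p + 3)*(p + 2)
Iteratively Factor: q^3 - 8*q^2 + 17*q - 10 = (q - 1)*(q^2 - 7*q + 10) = (q - 2)*(q - 1)*(q - 5)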